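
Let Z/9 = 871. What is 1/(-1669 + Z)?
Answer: 1/6170 ≈ 0.00016207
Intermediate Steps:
Z = 7839 (Z = 9*871 = 7839)
1/(-1669 + Z) = 1/(-1669 + 7839) = 1/6170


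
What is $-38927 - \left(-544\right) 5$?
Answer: $-36207$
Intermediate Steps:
$-38927 - \left(-544\right) 5 = -38927 - -2720 = -38927 + 2720 = -36207$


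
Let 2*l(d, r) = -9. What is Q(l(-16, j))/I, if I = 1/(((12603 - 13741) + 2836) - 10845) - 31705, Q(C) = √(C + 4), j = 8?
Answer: -9147*I*√2/580011272 ≈ -2.2303e-5*I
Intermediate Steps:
l(d, r) = -9/2 (l(d, r) = (½)*(-9) = -9/2)
Q(C) = √(4 + C)
I = -290005636/9147 (I = 1/((-1138 + 2836) - 10845) - 31705 = 1/(1698 - 10845) - 31705 = 1/(-9147) - 31705 = -1/9147 - 31705 = -290005636/9147 ≈ -31705.)
Q(l(-16, j))/I = √(4 - 9/2)/(-290005636/9147) = √(-½)*(-9147/290005636) = (I*√2/2)*(-9147/290005636) = -9147*I*√2/580011272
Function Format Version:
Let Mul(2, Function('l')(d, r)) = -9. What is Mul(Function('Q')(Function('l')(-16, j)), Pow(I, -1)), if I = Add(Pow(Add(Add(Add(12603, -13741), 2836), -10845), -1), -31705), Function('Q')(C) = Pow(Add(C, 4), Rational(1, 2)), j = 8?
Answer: Mul(Rational(-9147, 580011272), I, Pow(2, Rational(1, 2))) ≈ Mul(-2.2303e-5, I)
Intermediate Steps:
Function('l')(d, r) = Rational(-9, 2) (Function('l')(d, r) = Mul(Rational(1, 2), -9) = Rational(-9, 2))
Function('Q')(C) = Pow(Add(4, C), Rational(1, 2))
I = Rational(-290005636, 9147) (I = Add(Pow(Add(Add(-1138, 2836), -10845), -1), -31705) = Add(Pow(Add(1698, -10845), -1), -31705) = Add(Pow(-9147, -1), -31705) = Add(Rational(-1, 9147), -31705) = Rational(-290005636, 9147) ≈ -31705.)
Mul(Function('Q')(Function('l')(-16, j)), Pow(I, -1)) = Mul(Pow(Add(4, Rational(-9, 2)), Rational(1, 2)), Pow(Rational(-290005636, 9147), -1)) = Mul(Pow(Rational(-1, 2), Rational(1, 2)), Rational(-9147, 290005636)) = Mul(Mul(Rational(1, 2), I, Pow(2, Rational(1, 2))), Rational(-9147, 290005636)) = Mul(Rational(-9147, 580011272), I, Pow(2, Rational(1, 2)))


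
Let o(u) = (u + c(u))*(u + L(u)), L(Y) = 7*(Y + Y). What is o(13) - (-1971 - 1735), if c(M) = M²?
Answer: 39196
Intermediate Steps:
L(Y) = 14*Y (L(Y) = 7*(2*Y) = 14*Y)
o(u) = 15*u*(u + u²) (o(u) = (u + u²)*(u + 14*u) = (u + u²)*(15*u) = 15*u*(u + u²))
o(13) - (-1971 - 1735) = 15*13²*(1 + 13) - (-1971 - 1735) = 15*169*14 - 1*(-3706) = 35490 + 3706 = 39196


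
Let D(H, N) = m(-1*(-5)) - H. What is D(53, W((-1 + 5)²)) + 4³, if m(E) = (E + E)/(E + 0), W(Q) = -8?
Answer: 13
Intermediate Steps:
m(E) = 2 (m(E) = (2*E)/E = 2)
D(H, N) = 2 - H
D(53, W((-1 + 5)²)) + 4³ = (2 - 1*53) + 4³ = (2 - 53) + 64 = -51 + 64 = 13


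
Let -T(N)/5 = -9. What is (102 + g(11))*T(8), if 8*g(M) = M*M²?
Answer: 96615/8 ≈ 12077.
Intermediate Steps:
g(M) = M³/8 (g(M) = (M*M²)/8 = M³/8)
T(N) = 45 (T(N) = -5*(-9) = 45)
(102 + g(11))*T(8) = (102 + (⅛)*11³)*45 = (102 + (⅛)*1331)*45 = (102 + 1331/8)*45 = (2147/8)*45 = 96615/8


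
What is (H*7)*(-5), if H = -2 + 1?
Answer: 35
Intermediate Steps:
H = -1
(H*7)*(-5) = -1*7*(-5) = -7*(-5) = 35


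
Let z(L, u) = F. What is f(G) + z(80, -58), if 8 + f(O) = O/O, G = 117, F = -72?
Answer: -79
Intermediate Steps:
z(L, u) = -72
f(O) = -7 (f(O) = -8 + O/O = -8 + 1 = -7)
f(G) + z(80, -58) = -7 - 72 = -79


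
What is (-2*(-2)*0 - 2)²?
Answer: 4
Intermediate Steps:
(-2*(-2)*0 - 2)² = (4*0 - 2)² = (0 - 2)² = (-2)² = 4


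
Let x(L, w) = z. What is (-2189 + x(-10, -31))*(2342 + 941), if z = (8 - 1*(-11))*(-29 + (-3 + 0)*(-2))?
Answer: -8621158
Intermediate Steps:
z = -437 (z = (8 + 11)*(-29 - 3*(-2)) = 19*(-29 + 6) = 19*(-23) = -437)
x(L, w) = -437
(-2189 + x(-10, -31))*(2342 + 941) = (-2189 - 437)*(2342 + 941) = -2626*3283 = -8621158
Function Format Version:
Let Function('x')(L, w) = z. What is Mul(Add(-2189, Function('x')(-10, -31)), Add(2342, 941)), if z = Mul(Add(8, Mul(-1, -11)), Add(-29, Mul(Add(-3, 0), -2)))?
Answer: -8621158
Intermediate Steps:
z = -437 (z = Mul(Add(8, 11), Add(-29, Mul(-3, -2))) = Mul(19, Add(-29, 6)) = Mul(19, -23) = -437)
Function('x')(L, w) = -437
Mul(Add(-2189, Function('x')(-10, -31)), Add(2342, 941)) = Mul(Add(-2189, -437), Add(2342, 941)) = Mul(-2626, 3283) = -8621158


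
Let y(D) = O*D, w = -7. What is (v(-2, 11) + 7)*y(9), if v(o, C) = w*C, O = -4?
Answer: 2520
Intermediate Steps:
y(D) = -4*D
v(o, C) = -7*C
(v(-2, 11) + 7)*y(9) = (-7*11 + 7)*(-4*9) = (-77 + 7)*(-36) = -70*(-36) = 2520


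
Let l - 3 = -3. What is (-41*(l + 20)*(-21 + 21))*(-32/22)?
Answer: 0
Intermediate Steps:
l = 0 (l = 3 - 3 = 0)
(-41*(l + 20)*(-21 + 21))*(-32/22) = (-41*(0 + 20)*(-21 + 21))*(-32/22) = (-820*0)*(-32*1/22) = -41*0*(-16/11) = 0*(-16/11) = 0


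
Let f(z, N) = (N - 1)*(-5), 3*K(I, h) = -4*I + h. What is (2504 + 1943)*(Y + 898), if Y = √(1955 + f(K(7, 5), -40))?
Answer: 3993406 + 53364*√15 ≈ 4.2001e+6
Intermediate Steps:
K(I, h) = -4*I/3 + h/3 (K(I, h) = (-4*I + h)/3 = (h - 4*I)/3 = -4*I/3 + h/3)
f(z, N) = 5 - 5*N (f(z, N) = (-1 + N)*(-5) = 5 - 5*N)
Y = 12*√15 (Y = √(1955 + (5 - 5*(-40))) = √(1955 + (5 + 200)) = √(1955 + 205) = √2160 = 12*√15 ≈ 46.476)
(2504 + 1943)*(Y + 898) = (2504 + 1943)*(12*√15 + 898) = 4447*(898 + 12*√15) = 3993406 + 53364*√15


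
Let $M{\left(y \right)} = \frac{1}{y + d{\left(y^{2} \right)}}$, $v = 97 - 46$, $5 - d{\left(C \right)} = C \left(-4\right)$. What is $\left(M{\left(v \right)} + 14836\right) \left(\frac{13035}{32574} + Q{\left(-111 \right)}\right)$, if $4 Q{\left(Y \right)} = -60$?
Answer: $- \frac{4920126506505}{22714936} \approx -2.166 \cdot 10^{5}$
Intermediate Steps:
$d{\left(C \right)} = 5 + 4 C$ ($d{\left(C \right)} = 5 - C \left(-4\right) = 5 - - 4 C = 5 + 4 C$)
$v = 51$
$Q{\left(Y \right)} = -15$ ($Q{\left(Y \right)} = \frac{1}{4} \left(-60\right) = -15$)
$M{\left(y \right)} = \frac{1}{5 + y + 4 y^{2}}$ ($M{\left(y \right)} = \frac{1}{y + \left(5 + 4 y^{2}\right)} = \frac{1}{5 + y + 4 y^{2}}$)
$\left(M{\left(v \right)} + 14836\right) \left(\frac{13035}{32574} + Q{\left(-111 \right)}\right) = \left(\frac{1}{5 + 51 + 4 \cdot 51^{2}} + 14836\right) \left(\frac{13035}{32574} - 15\right) = \left(\frac{1}{5 + 51 + 4 \cdot 2601} + 14836\right) \left(13035 \cdot \frac{1}{32574} - 15\right) = \left(\frac{1}{5 + 51 + 10404} + 14836\right) \left(\frac{4345}{10858} - 15\right) = \left(\frac{1}{10460} + 14836\right) \left(- \frac{158525}{10858}\right) = \frac{155184561}{10460} \left(- \frac{158525}{10858}\right) = - \frac{4920126506505}{22714936}$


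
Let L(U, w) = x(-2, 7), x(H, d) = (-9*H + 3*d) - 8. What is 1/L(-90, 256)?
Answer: 1/31 ≈ 0.032258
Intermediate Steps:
x(H, d) = -8 - 9*H + 3*d
L(U, w) = 31 (L(U, w) = -8 - 9*(-2) + 3*7 = -8 + 18 + 21 = 31)
1/L(-90, 256) = 1/31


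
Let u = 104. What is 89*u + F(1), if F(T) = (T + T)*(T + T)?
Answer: 9260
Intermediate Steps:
F(T) = 4*T² (F(T) = (2*T)*(2*T) = 4*T²)
89*u + F(1) = 89*104 + 4*1² = 9256 + 4*1 = 9256 + 4 = 9260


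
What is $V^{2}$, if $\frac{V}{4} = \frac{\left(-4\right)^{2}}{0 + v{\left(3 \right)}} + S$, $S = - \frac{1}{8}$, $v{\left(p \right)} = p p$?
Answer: $\frac{14161}{324} \approx 43.707$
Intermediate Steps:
$v{\left(p \right)} = p^{2}$
$S = - \frac{1}{8}$ ($S = \left(-1\right) \frac{1}{8} = - \frac{1}{8} \approx -0.125$)
$V = \frac{119}{18}$ ($V = 4 \left(\frac{\left(-4\right)^{2}}{0 + 3^{2}} - \frac{1}{8}\right) = 4 \left(\frac{1}{0 + 9} \cdot 16 - \frac{1}{8}\right) = 4 \left(\frac{1}{9} \cdot 16 - \frac{1}{8}\right) = 4 \left(\frac{16}{9} - \frac{1}{8}\right) = 4 \cdot \frac{119}{72} = \frac{119}{18} \approx 6.6111$)
$V^{2} = \left(\frac{119}{18}\right)^{2} = \frac{14161}{324}$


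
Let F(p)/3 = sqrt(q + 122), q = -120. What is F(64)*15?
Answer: 45*sqrt(2) ≈ 63.640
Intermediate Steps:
F(p) = 3*sqrt(2) (F(p) = 3*sqrt(-120 + 122) = 3*sqrt(2))
F(64)*15 = (3*sqrt(2))*15 = 45*sqrt(2)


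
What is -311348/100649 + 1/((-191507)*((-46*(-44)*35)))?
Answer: -4223857770626889/1365440152966120 ≈ -3.0934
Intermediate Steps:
-311348/100649 + 1/((-191507)*((-46*(-44)*35))) = -311348*1/100649 - 1/(191507*(2024*35)) = -311348/100649 - 1/191507/70840 = -311348/100649 - 1/191507*1/70840 = -311348/100649 - 1/13566355880 = -4223857770626889/1365440152966120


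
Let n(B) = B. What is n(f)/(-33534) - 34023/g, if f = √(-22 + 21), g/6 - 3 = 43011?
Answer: -11341/86028 - I/33534 ≈ -0.13183 - 2.982e-5*I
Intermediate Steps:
g = 258084 (g = 18 + 6*43011 = 18 + 258066 = 258084)
f = I (f = √(-1) = I ≈ 1.0*I)
n(f)/(-33534) - 34023/g = I/(-33534) - 34023/258084 = I*(-1/33534) - 34023*1/258084 = -I/33534 - 11341/86028 = -11341/86028 - I/33534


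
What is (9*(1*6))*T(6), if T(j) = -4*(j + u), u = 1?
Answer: -1512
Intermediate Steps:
T(j) = -4 - 4*j (T(j) = -4*(j + 1) = -4*(1 + j) = -4 - 4*j)
(9*(1*6))*T(6) = (9*(1*6))*(-4 - 4*6) = (9*6)*(-4 - 24) = 54*(-28) = -1512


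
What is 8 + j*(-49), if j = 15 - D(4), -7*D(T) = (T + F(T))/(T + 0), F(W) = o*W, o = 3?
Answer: -755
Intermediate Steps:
F(W) = 3*W
D(T) = -4/7 (D(T) = -(T + 3*T)/(7*(T + 0)) = -4*T/(7*T) = -⅐*4 = -4/7)
j = 109/7 (j = 15 - 1*(-4/7) = 15 + 4/7 = 109/7 ≈ 15.571)
8 + j*(-49) = 8 + (109/7)*(-49) = 8 - 763 = -755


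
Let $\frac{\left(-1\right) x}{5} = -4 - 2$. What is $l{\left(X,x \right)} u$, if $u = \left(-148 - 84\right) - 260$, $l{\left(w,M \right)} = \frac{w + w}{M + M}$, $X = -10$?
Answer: $164$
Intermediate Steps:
$x = 30$ ($x = - 5 \left(-4 - 2\right) = \left(-5\right) \left(-6\right) = 30$)
$l{\left(w,M \right)} = \frac{w}{M}$ ($l{\left(w,M \right)} = \frac{2 w}{2 M} = 2 w \frac{1}{2 M} = \frac{w}{M}$)
$u = -492$ ($u = -232 - 260 = -492$)
$l{\left(X,x \right)} u = - \frac{10}{30} \left(-492\right) = \left(-10\right) \frac{1}{30} \left(-492\right) = \left(- \frac{1}{3}\right) \left(-492\right) = 164$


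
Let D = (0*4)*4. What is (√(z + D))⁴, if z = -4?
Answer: 16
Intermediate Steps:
D = 0 (D = 0*4 = 0)
(√(z + D))⁴ = (√(-4 + 0))⁴ = (√(-4))⁴ = (2*I)⁴ = 16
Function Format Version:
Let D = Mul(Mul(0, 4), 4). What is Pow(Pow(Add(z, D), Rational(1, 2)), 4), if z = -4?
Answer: 16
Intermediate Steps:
D = 0 (D = Mul(0, 4) = 0)
Pow(Pow(Add(z, D), Rational(1, 2)), 4) = Pow(Pow(Add(-4, 0), Rational(1, 2)), 4) = Pow(Pow(-4, Rational(1, 2)), 4) = Pow(Mul(2, I), 4) = 16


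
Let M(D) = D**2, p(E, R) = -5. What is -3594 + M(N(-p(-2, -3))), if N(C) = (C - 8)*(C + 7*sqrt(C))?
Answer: -1164 + 630*sqrt(5) ≈ 244.72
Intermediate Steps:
N(C) = (-8 + C)*(C + 7*sqrt(C))
-3594 + M(N(-p(-2, -3))) = -3594 + ((-1*(-5))**2 - 56*sqrt(5) - (-8)*(-5) + 7*(-1*(-5))**(3/2))**2 = -3594 + (5**2 - 56*sqrt(5) - 8*5 + 7*5**(3/2))**2 = -3594 + (25 - 56*sqrt(5) - 40 + 7*(5*sqrt(5)))**2 = -3594 + (25 - 56*sqrt(5) - 40 + 35*sqrt(5))**2 = -3594 + (-15 - 21*sqrt(5))**2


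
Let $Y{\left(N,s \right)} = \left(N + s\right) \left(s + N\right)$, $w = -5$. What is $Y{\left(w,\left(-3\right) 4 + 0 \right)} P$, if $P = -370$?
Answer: $-106930$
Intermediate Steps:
$Y{\left(N,s \right)} = \left(N + s\right)^{2}$ ($Y{\left(N,s \right)} = \left(N + s\right) \left(N + s\right) = \left(N + s\right)^{2}$)
$Y{\left(w,\left(-3\right) 4 + 0 \right)} P = \left(-5 + \left(\left(-3\right) 4 + 0\right)\right)^{2} \left(-370\right) = \left(-5 + \left(-12 + 0\right)\right)^{2} \left(-370\right) = \left(-5 - 12\right)^{2} \left(-370\right) = \left(-17\right)^{2} \left(-370\right) = 289 \left(-370\right) = -106930$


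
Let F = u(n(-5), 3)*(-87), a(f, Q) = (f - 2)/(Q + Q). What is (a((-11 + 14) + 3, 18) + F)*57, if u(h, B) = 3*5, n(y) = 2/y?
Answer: -223136/3 ≈ -74379.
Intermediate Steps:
u(h, B) = 15
a(f, Q) = (-2 + f)/(2*Q) (a(f, Q) = (-2 + f)/((2*Q)) = (-2 + f)*(1/(2*Q)) = (-2 + f)/(2*Q))
F = -1305 (F = 15*(-87) = -1305)
(a((-11 + 14) + 3, 18) + F)*57 = ((½)*(-2 + ((-11 + 14) + 3))/18 - 1305)*57 = ((½)*(1/18)*(-2 + (3 + 3)) - 1305)*57 = ((½)*(1/18)*(-2 + 6) - 1305)*57 = ((½)*(1/18)*4 - 1305)*57 = (⅑ - 1305)*57 = -11744/9*57 = -223136/3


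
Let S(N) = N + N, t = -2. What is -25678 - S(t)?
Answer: -25674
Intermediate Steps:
S(N) = 2*N
-25678 - S(t) = -25678 - 2*(-2) = -25678 - 1*(-4) = -25678 + 4 = -25674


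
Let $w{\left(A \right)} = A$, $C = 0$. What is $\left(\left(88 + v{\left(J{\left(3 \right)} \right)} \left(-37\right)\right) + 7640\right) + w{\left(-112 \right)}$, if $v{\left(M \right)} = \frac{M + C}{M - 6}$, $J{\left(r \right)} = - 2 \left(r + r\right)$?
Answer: $\frac{22774}{3} \approx 7591.3$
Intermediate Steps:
$J{\left(r \right)} = - 4 r$ ($J{\left(r \right)} = - 2 \cdot 2 r = - 4 r$)
$v{\left(M \right)} = \frac{M}{-6 + M}$ ($v{\left(M \right)} = \frac{M + 0}{M - 6} = \frac{M}{-6 + M}$)
$\left(\left(88 + v{\left(J{\left(3 \right)} \right)} \left(-37\right)\right) + 7640\right) + w{\left(-112 \right)} = \left(\left(88 + \frac{\left(-4\right) 3}{-6 - 12} \left(-37\right)\right) + 7640\right) - 112 = \left(\left(88 + - \frac{12}{-6 - 12} \left(-37\right)\right) + 7640\right) - 112 = \left(\left(88 + - \frac{12}{-18} \left(-37\right)\right) + 7640\right) - 112 = \left(\left(88 + \left(-12\right) \left(- \frac{1}{18}\right) \left(-37\right)\right) + 7640\right) - 112 = \left(\left(88 + \frac{2}{3} \left(-37\right)\right) + 7640\right) - 112 = \left(\left(88 - \frac{74}{3}\right) + 7640\right) - 112 = \left(\frac{190}{3} + 7640\right) - 112 = \frac{23110}{3} - 112 = \frac{22774}{3}$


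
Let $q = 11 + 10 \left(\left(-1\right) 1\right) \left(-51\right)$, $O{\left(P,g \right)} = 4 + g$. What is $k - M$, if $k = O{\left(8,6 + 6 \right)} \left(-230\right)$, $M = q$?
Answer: $-4201$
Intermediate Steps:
$q = 521$ ($q = 11 + 10 \left(-1\right) \left(-51\right) = 11 - -510 = 11 + 510 = 521$)
$M = 521$
$k = -3680$ ($k = \left(4 + \left(6 + 6\right)\right) \left(-230\right) = \left(4 + 12\right) \left(-230\right) = 16 \left(-230\right) = -3680$)
$k - M = -3680 - 521 = -4201$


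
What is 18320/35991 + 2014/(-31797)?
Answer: 56670574/127156203 ≈ 0.44568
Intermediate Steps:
18320/35991 + 2014/(-31797) = 18320*(1/35991) + 2014*(-1/31797) = 18320/35991 - 2014/31797 = 56670574/127156203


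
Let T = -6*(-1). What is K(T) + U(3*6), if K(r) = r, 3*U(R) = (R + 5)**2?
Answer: 547/3 ≈ 182.33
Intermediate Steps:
T = 6
U(R) = (5 + R)**2/3 (U(R) = (R + 5)**2/3 = (5 + R)**2/3)
K(T) + U(3*6) = 6 + (5 + 3*6)**2/3 = 6 + (5 + 18)**2/3 = 6 + (1/3)*23**2 = 6 + (1/3)*529 = 6 + 529/3 = 547/3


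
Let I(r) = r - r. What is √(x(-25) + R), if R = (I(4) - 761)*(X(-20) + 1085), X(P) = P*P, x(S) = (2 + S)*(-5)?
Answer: I*√1129970 ≈ 1063.0*I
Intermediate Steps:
I(r) = 0
x(S) = -10 - 5*S
X(P) = P²
R = -1130085 (R = (0 - 761)*((-20)² + 1085) = -761*(400 + 1085) = -761*1485 = -1130085)
√(x(-25) + R) = √((-10 - 5*(-25)) - 1130085) = √((-10 + 125) - 1130085) = √(115 - 1130085) = √(-1129970) = I*√1129970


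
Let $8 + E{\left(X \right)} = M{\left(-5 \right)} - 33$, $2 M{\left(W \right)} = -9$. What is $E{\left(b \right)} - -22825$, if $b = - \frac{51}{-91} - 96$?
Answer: $\frac{45559}{2} \approx 22780.0$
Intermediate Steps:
$b = - \frac{8685}{91}$ ($b = \left(-51\right) \left(- \frac{1}{91}\right) - 96 = \frac{51}{91} - 96 = - \frac{8685}{91} \approx -95.44$)
$M{\left(W \right)} = - \frac{9}{2}$ ($M{\left(W \right)} = \frac{1}{2} \left(-9\right) = - \frac{9}{2}$)
$E{\left(X \right)} = - \frac{91}{2}$ ($E{\left(X \right)} = -8 - \frac{75}{2} = - \frac{91}{2}$)
$E{\left(b \right)} - -22825 = - \frac{91}{2} - -22825 = - \frac{91}{2} + 22825 = \frac{45559}{2}$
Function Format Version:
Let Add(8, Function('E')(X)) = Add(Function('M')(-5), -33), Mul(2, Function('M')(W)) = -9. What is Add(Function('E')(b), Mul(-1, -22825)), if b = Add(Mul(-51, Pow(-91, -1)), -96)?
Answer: Rational(45559, 2) ≈ 22780.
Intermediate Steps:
b = Rational(-8685, 91) (b = Add(Mul(-51, Rational(-1, 91)), -96) = Add(Rational(51, 91), -96) = Rational(-8685, 91) ≈ -95.440)
Function('M')(W) = Rational(-9, 2) (Function('M')(W) = Mul(Rational(1, 2), -9) = Rational(-9, 2))
Function('E')(X) = Rational(-91, 2) (Function('E')(X) = Add(-8, Add(Rational(-9, 2), -33)) = Add(-8, Rational(-75, 2)) = Rational(-91, 2))
Add(Function('E')(b), Mul(-1, -22825)) = Add(Rational(-91, 2), Mul(-1, -22825)) = Add(Rational(-91, 2), 22825) = Rational(45559, 2)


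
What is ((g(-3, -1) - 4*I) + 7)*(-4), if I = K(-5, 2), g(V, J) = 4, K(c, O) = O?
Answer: -12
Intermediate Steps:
I = 2
((g(-3, -1) - 4*I) + 7)*(-4) = ((4 - 4*2) + 7)*(-4) = ((4 - 8) + 7)*(-4) = (-4 + 7)*(-4) = 3*(-4) = -12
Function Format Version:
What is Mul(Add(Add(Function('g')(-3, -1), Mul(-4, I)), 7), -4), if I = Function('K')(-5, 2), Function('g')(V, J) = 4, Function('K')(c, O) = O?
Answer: -12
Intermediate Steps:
I = 2
Mul(Add(Add(Function('g')(-3, -1), Mul(-4, I)), 7), -4) = Mul(Add(Add(4, Mul(-4, 2)), 7), -4) = Mul(Add(Add(4, -8), 7), -4) = Mul(Add(-4, 7), -4) = Mul(3, -4) = -12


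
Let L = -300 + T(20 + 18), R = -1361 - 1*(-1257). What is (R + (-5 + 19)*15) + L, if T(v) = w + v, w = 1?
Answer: -155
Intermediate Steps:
R = -104 (R = -1361 + 1257 = -104)
T(v) = 1 + v
L = -261 (L = -300 + (1 + (20 + 18)) = -300 + (1 + 38) = -300 + 39 = -261)
(R + (-5 + 19)*15) + L = (-104 + (-5 + 19)*15) - 261 = (-104 + 14*15) - 261 = (-104 + 210) - 261 = 106 - 261 = -155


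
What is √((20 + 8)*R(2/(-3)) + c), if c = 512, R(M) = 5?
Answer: 2*√163 ≈ 25.534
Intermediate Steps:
√((20 + 8)*R(2/(-3)) + c) = √((20 + 8)*5 + 512) = √(28*5 + 512) = √(140 + 512) = √652 = 2*√163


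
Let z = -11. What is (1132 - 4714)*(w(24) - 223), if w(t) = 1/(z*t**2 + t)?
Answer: 840323469/1052 ≈ 7.9879e+5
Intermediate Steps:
w(t) = 1/(t - 11*t**2) (w(t) = 1/(-11*t**2 + t) = 1/(t - 11*t**2))
(1132 - 4714)*(w(24) - 223) = (1132 - 4714)*(1/(24*(1 - 11*24)) - 223) = -3582*(1/(24*(1 - 264)) - 223) = -3582*((1/24)/(-263) - 223) = -3582*((1/24)*(-1/263) - 223) = -3582*(-1/6312 - 223) = -3582*(-1407577/6312) = 840323469/1052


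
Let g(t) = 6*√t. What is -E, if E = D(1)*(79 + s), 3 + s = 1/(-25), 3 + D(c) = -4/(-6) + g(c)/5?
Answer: 10761/125 ≈ 86.088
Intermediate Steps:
D(c) = -7/3 + 6*√c/5 (D(c) = -3 + (-4/(-6) + (6*√c)/5) = -3 + (-4*(-⅙) + (6*√c)*(⅕)) = -3 + (⅔ + 6*√c/5) = -7/3 + 6*√c/5)
s = -76/25 (s = -3 + 1/(-25) = -3 - 1/25 = -76/25 ≈ -3.0400)
E = -10761/125 (E = (-7/3 + 6*√1/5)*(79 - 76/25) = (-7/3 + (6/5)*1)*(1899/25) = (-7/3 + 6/5)*(1899/25) = -17/15*1899/25 = -10761/125 ≈ -86.088)
-E = -1*(-10761/125) = 10761/125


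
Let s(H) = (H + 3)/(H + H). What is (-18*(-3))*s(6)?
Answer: 81/2 ≈ 40.500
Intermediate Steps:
s(H) = (3 + H)/(2*H) (s(H) = (3 + H)/((2*H)) = (3 + H)*(1/(2*H)) = (3 + H)/(2*H))
(-18*(-3))*s(6) = (-18*(-3))*((½)*(3 + 6)/6) = 54*((½)*(⅙)*9) = 54*(¾) = 81/2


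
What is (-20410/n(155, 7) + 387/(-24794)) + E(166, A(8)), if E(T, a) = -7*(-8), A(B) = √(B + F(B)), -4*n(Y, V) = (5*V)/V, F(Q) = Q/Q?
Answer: 406224509/24794 ≈ 16384.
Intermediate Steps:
F(Q) = 1
n(Y, V) = -5/4 (n(Y, V) = -5*V/(4*V) = -¼*5 = -5/4)
A(B) = √(1 + B) (A(B) = √(B + 1) = √(1 + B))
E(T, a) = 56
(-20410/n(155, 7) + 387/(-24794)) + E(166, A(8)) = (-20410/(-5/4) + 387/(-24794)) + 56 = (-20410*(-⅘) + 387*(-1/24794)) + 56 = (16328 - 387/24794) + 56 = 404836045/24794 + 56 = 406224509/24794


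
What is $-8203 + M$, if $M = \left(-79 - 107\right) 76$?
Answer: $-22339$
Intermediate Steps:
$M = -14136$ ($M = \left(-186\right) 76 = -14136$)
$-8203 + M = -8203 - 14136 = -22339$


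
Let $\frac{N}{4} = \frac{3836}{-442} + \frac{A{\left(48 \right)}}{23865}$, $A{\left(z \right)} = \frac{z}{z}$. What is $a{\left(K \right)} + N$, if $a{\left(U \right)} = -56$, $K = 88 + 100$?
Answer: $- \frac{478444636}{5274165} \approx -90.715$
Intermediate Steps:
$A{\left(z \right)} = 1$
$K = 188$
$N = - \frac{183091396}{5274165}$ ($N = 4 \left(\frac{3836}{-442} + 1 \cdot \frac{1}{23865}\right) = 4 \left(3836 \left(- \frac{1}{442}\right) + 1 \cdot \frac{1}{23865}\right) = 4 \left(- \frac{1918}{221} + \frac{1}{23865}\right) = 4 \left(- \frac{45772849}{5274165}\right) = - \frac{183091396}{5274165} \approx -34.715$)
$a{\left(K \right)} + N = -56 - \frac{183091396}{5274165} = - \frac{478444636}{5274165}$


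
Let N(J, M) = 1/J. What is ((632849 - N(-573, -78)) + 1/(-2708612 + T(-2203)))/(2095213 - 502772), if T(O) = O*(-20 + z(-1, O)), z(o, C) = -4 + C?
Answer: 796851654108755/2005121666338017 ≈ 0.39741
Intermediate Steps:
T(O) = O*(-24 + O) (T(O) = O*(-20 + (-4 + O)) = O*(-24 + O))
((632849 - N(-573, -78)) + 1/(-2708612 + T(-2203)))/(2095213 - 502772) = ((632849 - 1/(-573)) + 1/(-2708612 - 2203*(-24 - 2203)))/(2095213 - 502772) = ((632849 - 1*(-1/573)) + 1/(-2708612 - 2203*(-2227)))/1592441 = ((632849 + 1/573) + 1/(-2708612 + 4906081))*(1/1592441) = (362622478/573 + 1/2197469)*(1/1592441) = (796851654108755/1259149737)*(1/1592441) = 796851654108755/2005121666338017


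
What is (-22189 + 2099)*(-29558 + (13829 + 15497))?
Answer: 4660880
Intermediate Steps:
(-22189 + 2099)*(-29558 + (13829 + 15497)) = -20090*(-29558 + 29326) = -20090*(-232) = 4660880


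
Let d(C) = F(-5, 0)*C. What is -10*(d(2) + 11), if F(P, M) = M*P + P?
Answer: -10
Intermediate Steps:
F(P, M) = P + M*P
d(C) = -5*C (d(C) = (-5*(1 + 0))*C = (-5*1)*C = -5*C)
-10*(d(2) + 11) = -10*(-5*2 + 11) = -10*(-10 + 11) = -10*1 = -10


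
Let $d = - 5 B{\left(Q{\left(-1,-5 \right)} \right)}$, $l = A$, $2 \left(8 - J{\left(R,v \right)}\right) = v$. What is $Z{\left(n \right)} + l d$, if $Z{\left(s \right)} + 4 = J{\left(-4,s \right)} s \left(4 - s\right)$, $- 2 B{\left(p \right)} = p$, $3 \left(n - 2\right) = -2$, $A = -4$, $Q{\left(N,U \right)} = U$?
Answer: $\frac{1946}{27} \approx 72.074$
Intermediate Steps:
$J{\left(R,v \right)} = 8 - \frac{v}{2}$
$n = \frac{4}{3}$ ($n = 2 + \frac{1}{3} \left(-2\right) = 2 - \frac{2}{3} = \frac{4}{3} \approx 1.3333$)
$B{\left(p \right)} = - \frac{p}{2}$
$l = -4$
$d = - \frac{25}{2}$ ($d = - 5 \left(\left(- \frac{1}{2}\right) \left(-5\right)\right) = \left(-5\right) \frac{5}{2} = - \frac{25}{2} \approx -12.5$)
$Z{\left(s \right)} = -4 + s \left(4 - s\right) \left(8 - \frac{s}{2}\right)$ ($Z{\left(s \right)} = -4 + \left(8 - \frac{s}{2}\right) s \left(4 - s\right) = -4 + s \left(8 - \frac{s}{2}\right) \left(4 - s\right) = -4 + s \left(4 - s\right) \left(8 - \frac{s}{2}\right)$)
$Z{\left(n \right)} + l d = \left(-4 + \frac{\left(\frac{4}{3}\right)^{3}}{2} - 10 \left(\frac{4}{3}\right)^{2} + 32 \cdot \frac{4}{3}\right) - -50 = \left(-4 + \frac{1}{2} \cdot \frac{64}{27} - \frac{160}{9} + \frac{128}{3}\right) + 50 = \left(-4 + \frac{32}{27} - \frac{160}{9} + \frac{128}{3}\right) + 50 = \frac{596}{27} + 50 = \frac{1946}{27}$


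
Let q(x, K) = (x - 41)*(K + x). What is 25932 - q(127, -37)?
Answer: 18192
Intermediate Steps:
q(x, K) = (-41 + x)*(K + x)
25932 - q(127, -37) = 25932 - (127² - 41*(-37) - 41*127 - 37*127) = 25932 - (16129 + 1517 - 5207 - 4699) = 25932 - 1*7740 = 25932 - 7740 = 18192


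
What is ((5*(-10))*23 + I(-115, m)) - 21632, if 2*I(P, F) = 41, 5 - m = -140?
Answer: -45523/2 ≈ -22762.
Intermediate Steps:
m = 145 (m = 5 - 1*(-140) = 5 + 140 = 145)
I(P, F) = 41/2 (I(P, F) = (1/2)*41 = 41/2)
((5*(-10))*23 + I(-115, m)) - 21632 = ((5*(-10))*23 + 41/2) - 21632 = (-50*23 + 41/2) - 21632 = (-1150 + 41/2) - 21632 = -2259/2 - 21632 = -45523/2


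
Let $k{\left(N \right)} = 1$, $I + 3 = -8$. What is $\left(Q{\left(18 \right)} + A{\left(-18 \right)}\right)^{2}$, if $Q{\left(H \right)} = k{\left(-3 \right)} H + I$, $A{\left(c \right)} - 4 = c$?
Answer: $49$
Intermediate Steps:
$I = -11$ ($I = -3 - 8 = -11$)
$A{\left(c \right)} = 4 + c$
$Q{\left(H \right)} = -11 + H$ ($Q{\left(H \right)} = 1 H - 11 = H - 11 = -11 + H$)
$\left(Q{\left(18 \right)} + A{\left(-18 \right)}\right)^{2} = \left(\left(-11 + 18\right) + \left(4 - 18\right)\right)^{2} = \left(7 - 14\right)^{2} = \left(-7\right)^{2} = 49$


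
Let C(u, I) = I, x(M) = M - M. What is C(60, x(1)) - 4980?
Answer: -4980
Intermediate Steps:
x(M) = 0
C(60, x(1)) - 4980 = 0 - 4980 = -4980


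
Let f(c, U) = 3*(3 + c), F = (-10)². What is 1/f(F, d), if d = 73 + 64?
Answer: 1/309 ≈ 0.0032362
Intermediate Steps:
d = 137
F = 100
f(c, U) = 9 + 3*c
1/f(F, d) = 1/(9 + 3*100) = 1/(9 + 300) = 1/309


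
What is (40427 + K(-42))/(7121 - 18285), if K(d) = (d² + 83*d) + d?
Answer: -38663/11164 ≈ -3.4632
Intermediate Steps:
K(d) = d² + 84*d
(40427 + K(-42))/(7121 - 18285) = (40427 - 42*(84 - 42))/(7121 - 18285) = (40427 - 42*42)/(-11164) = (40427 - 1764)*(-1/11164) = 38663*(-1/11164) = -38663/11164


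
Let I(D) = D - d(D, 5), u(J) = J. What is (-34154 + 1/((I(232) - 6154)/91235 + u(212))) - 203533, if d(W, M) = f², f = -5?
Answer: -4595885554516/19335873 ≈ -2.3769e+5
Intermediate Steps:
d(W, M) = 25 (d(W, M) = (-5)² = 25)
I(D) = -25 + D (I(D) = D - 1*25 = D - 25 = -25 + D)
(-34154 + 1/((I(232) - 6154)/91235 + u(212))) - 203533 = (-34154 + 1/(((-25 + 232) - 6154)/91235 + 212)) - 203533 = (-34154 + 1/((207 - 6154)*(1/91235) + 212)) - 203533 = (-34154 + 1/(-5947*1/91235 + 212)) - 203533 = (-34154 + 1/(-5947/91235 + 212)) - 203533 = (-34154 + 1/(19335873/91235)) - 203533 = (-34154 + 91235/19335873) - 203533 = -660397315207/19335873 - 203533 = -4595885554516/19335873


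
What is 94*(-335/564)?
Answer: -335/6 ≈ -55.833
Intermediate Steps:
94*(-335/564) = -335/6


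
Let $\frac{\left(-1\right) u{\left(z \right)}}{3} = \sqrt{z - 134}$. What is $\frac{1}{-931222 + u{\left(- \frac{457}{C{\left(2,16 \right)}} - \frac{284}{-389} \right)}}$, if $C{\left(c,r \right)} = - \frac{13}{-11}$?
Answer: $- \frac{4709189654}{4385301031642229} + \frac{9 i \sqrt{1477458177}}{4385301031642229} \approx -1.0739 \cdot 10^{-6} + 7.8886 \cdot 10^{-11} i$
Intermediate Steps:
$C{\left(c,r \right)} = \frac{13}{11}$ ($C{\left(c,r \right)} = \left(-13\right) \left(- \frac{1}{11}\right) = \frac{13}{11}$)
$u{\left(z \right)} = - 3 \sqrt{-134 + z}$ ($u{\left(z \right)} = - 3 \sqrt{z - 134} = - 3 \sqrt{-134 + z}$)
$\frac{1}{-931222 + u{\left(- \frac{457}{C{\left(2,16 \right)}} - \frac{284}{-389} \right)}} = \frac{1}{-931222 - 3 \sqrt{-134 - \left(- \frac{284}{389} + \frac{5027}{13}\right)}} = \frac{1}{-931222 - 3 \sqrt{-134 - \frac{1951811}{5057}}} = \frac{1}{-931222 - 3 \sqrt{- \frac{2629449}{5057}}} = \frac{1}{-931222 - 3 \frac{3 i \sqrt{1477458177}}{5057}} = \frac{1}{-931222 - \frac{9 i \sqrt{1477458177}}{5057}}$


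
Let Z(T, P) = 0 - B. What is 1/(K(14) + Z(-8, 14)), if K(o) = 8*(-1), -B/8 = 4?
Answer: 1/24 ≈ 0.041667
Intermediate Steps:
B = -32 (B = -8*4 = -32)
Z(T, P) = 32 (Z(T, P) = 0 - 1*(-32) = 0 + 32 = 32)
K(o) = -8
1/(K(14) + Z(-8, 14)) = 1/(-8 + 32) = 1/24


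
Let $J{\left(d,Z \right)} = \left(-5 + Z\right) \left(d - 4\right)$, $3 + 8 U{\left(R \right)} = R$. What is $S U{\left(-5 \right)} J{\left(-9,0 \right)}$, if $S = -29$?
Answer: $1885$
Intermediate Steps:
$U{\left(R \right)} = - \frac{3}{8} + \frac{R}{8}$
$J{\left(d,Z \right)} = \left(-5 + Z\right) \left(-4 + d\right)$
$S U{\left(-5 \right)} J{\left(-9,0 \right)} = - 29 \left(- \frac{3}{8} + \frac{1}{8} \left(-5\right)\right) \left(20 - -45 - 0 + 0 \left(-9\right)\right) = - 29 \left(- \frac{3}{8} - \frac{5}{8}\right) \left(20 + 45 + 0 + 0\right) = \left(-29\right) \left(-1\right) 65 = 29 \cdot 65 = 1885$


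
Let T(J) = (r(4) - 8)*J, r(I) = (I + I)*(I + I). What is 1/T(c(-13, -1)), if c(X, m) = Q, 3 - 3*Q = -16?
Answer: 3/1064 ≈ 0.0028195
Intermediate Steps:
Q = 19/3 (Q = 1 - ⅓*(-16) = 1 + 16/3 = 19/3 ≈ 6.3333)
c(X, m) = 19/3
r(I) = 4*I² (r(I) = (2*I)*(2*I) = 4*I²)
T(J) = 56*J (T(J) = (4*4² - 8)*J = (4*16 - 8)*J = (64 - 8)*J = 56*J)
1/T(c(-13, -1)) = 1/(56*(19/3)) = 1/(1064/3) = 3/1064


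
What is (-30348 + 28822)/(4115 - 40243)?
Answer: 763/18064 ≈ 0.042239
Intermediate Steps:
(-30348 + 28822)/(4115 - 40243) = -1526/(-36128) = -1526*(-1/36128) = 763/18064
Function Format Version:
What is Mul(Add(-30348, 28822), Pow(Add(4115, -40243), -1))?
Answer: Rational(763, 18064) ≈ 0.042239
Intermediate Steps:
Mul(Add(-30348, 28822), Pow(Add(4115, -40243), -1)) = Mul(-1526, Pow(-36128, -1)) = Mul(-1526, Rational(-1, 36128)) = Rational(763, 18064)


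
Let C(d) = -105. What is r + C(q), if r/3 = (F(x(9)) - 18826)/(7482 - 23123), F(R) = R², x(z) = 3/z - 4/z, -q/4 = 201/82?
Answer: -42817330/422307 ≈ -101.39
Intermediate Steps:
q = -402/41 (q = -804/82 = -4*201/82 = -402/41 ≈ -9.8049)
x(z) = -1/z
r = 1524905/422307 (r = 3*(((-1/9)² - 18826)/(7482 - 23123)) = 3*(((-1*⅑)² - 18826)/(-15641)) = 3*(((-⅑)² - 18826)*(-1/15641)) = 3*((1/81 - 18826)*(-1/15641)) = 3*(-1524905/81*(-1/15641)) = 3*(1524905/1266921) = 1524905/422307 ≈ 3.6109)
r + C(q) = 1524905/422307 - 105 = -42817330/422307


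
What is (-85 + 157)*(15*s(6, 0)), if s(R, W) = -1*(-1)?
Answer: 1080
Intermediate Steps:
s(R, W) = 1
(-85 + 157)*(15*s(6, 0)) = (-85 + 157)*(15*1) = 72*15 = 1080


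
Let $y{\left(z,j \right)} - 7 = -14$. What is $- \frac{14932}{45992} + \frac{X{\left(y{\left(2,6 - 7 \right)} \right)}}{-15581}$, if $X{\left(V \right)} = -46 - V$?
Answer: $- \frac{57715451}{179150338} \approx -0.32216$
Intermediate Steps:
$y{\left(z,j \right)} = -7$ ($y{\left(z,j \right)} = 7 - 14 = -7$)
$- \frac{14932}{45992} + \frac{X{\left(y{\left(2,6 - 7 \right)} \right)}}{-15581} = - \frac{14932}{45992} + \frac{-46 - -7}{-15581} = \left(-14932\right) \frac{1}{45992} + \left(-46 + 7\right) \left(- \frac{1}{15581}\right) = - \frac{3733}{11498} - - \frac{39}{15581} = - \frac{3733}{11498} + \frac{39}{15581} = - \frac{57715451}{179150338}$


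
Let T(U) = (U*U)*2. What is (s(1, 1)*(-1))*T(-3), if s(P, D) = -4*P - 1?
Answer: 90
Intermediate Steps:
T(U) = 2*U**2 (T(U) = U**2*2 = 2*U**2)
s(P, D) = -1 - 4*P
(s(1, 1)*(-1))*T(-3) = ((-1 - 4*1)*(-1))*(2*(-3)**2) = ((-1 - 4)*(-1))*(2*9) = -5*(-1)*18 = 5*18 = 90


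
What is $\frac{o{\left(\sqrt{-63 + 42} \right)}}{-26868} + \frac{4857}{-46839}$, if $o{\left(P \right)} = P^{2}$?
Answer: $- \frac{14390473}{139830028} \approx -0.10291$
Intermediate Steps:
$\frac{o{\left(\sqrt{-63 + 42} \right)}}{-26868} + \frac{4857}{-46839} = \frac{\left(\sqrt{-63 + 42}\right)^{2}}{-26868} + \frac{4857}{-46839} = \left(\sqrt{-21}\right)^{2} \left(- \frac{1}{26868}\right) + 4857 \left(- \frac{1}{46839}\right) = \left(i \sqrt{21}\right)^{2} \left(- \frac{1}{26868}\right) - \frac{1619}{15613} = \left(-21\right) \left(- \frac{1}{26868}\right) - \frac{1619}{15613} = \frac{7}{8956} - \frac{1619}{15613} = - \frac{14390473}{139830028}$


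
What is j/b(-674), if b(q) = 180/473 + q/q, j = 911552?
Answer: 431164096/653 ≈ 6.6028e+5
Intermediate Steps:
b(q) = 653/473 (b(q) = 180*(1/473) + 1 = 180/473 + 1 = 653/473)
j/b(-674) = 911552/(653/473) = 911552*(473/653) = 431164096/653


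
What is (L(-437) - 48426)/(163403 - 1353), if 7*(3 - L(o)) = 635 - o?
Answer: -340033/1134350 ≈ -0.29976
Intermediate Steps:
L(o) = -614/7 + o/7 (L(o) = 3 - (635 - o)/7 = 3 + (-635/7 + o/7) = -614/7 + o/7)
(L(-437) - 48426)/(163403 - 1353) = ((-614/7 + (⅐)*(-437)) - 48426)/(163403 - 1353) = ((-614/7 - 437/7) - 48426)/162050 = (-1051/7 - 48426)*(1/162050) = -340033/7*1/162050 = -340033/1134350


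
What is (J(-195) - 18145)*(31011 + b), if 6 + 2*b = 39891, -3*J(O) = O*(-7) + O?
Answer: -1888846245/2 ≈ -9.4442e+8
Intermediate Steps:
J(O) = 2*O (J(O) = -(O*(-7) + O)/3 = -(-7*O + O)/3 = -(-2)*O = 2*O)
b = 39885/2 (b = -3 + (½)*39891 = -3 + 39891/2 = 39885/2 ≈ 19943.)
(J(-195) - 18145)*(31011 + b) = (2*(-195) - 18145)*(31011 + 39885/2) = (-390 - 18145)*(101907/2) = -18535*101907/2 = -1888846245/2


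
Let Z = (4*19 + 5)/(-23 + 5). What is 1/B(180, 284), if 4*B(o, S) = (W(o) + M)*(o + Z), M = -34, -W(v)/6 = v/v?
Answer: -1/1755 ≈ -0.00056980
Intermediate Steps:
W(v) = -6 (W(v) = -6*v/v = -6*1 = -6)
Z = -9/2 (Z = (76 + 5)/(-18) = 81*(-1/18) = -9/2 ≈ -4.5000)
B(o, S) = 45 - 10*o (B(o, S) = ((-6 - 34)*(o - 9/2))/4 = (-40*(-9/2 + o))/4 = (180 - 40*o)/4 = 45 - 10*o)
1/B(180, 284) = 1/(45 - 10*180) = 1/(45 - 1800) = 1/(-1755) = -1/1755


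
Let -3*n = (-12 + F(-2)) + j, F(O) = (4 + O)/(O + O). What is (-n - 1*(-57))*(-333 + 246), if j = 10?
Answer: -9773/2 ≈ -4886.5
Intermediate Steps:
F(O) = (4 + O)/(2*O) (F(O) = (4 + O)/((2*O)) = (4 + O)*(1/(2*O)) = (4 + O)/(2*O))
n = ⅚ (n = -((-12 + (½)*(4 - 2)/(-2)) + 10)/3 = -((-12 + (½)*(-½)*2) + 10)/3 = -((-12 - ½) + 10)/3 = -(-25/2 + 10)/3 = -⅓*(-5/2) = ⅚ ≈ 0.83333)
(-n - 1*(-57))*(-333 + 246) = (-1*⅚ - 1*(-57))*(-333 + 246) = (-⅚ + 57)*(-87) = (337/6)*(-87) = -9773/2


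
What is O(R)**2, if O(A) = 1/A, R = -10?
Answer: 1/100 ≈ 0.010000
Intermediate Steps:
O(R)**2 = (1/(-10))**2 = (-1/10)**2 = 1/100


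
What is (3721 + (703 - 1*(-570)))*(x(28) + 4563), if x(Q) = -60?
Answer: 22487982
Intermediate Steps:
(3721 + (703 - 1*(-570)))*(x(28) + 4563) = (3721 + (703 - 1*(-570)))*(-60 + 4563) = (3721 + (703 + 570))*4503 = (3721 + 1273)*4503 = 4994*4503 = 22487982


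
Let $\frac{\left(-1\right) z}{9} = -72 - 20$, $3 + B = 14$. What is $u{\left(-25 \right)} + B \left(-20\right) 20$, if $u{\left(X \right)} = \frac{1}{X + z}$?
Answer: $- \frac{3533199}{803} \approx -4400.0$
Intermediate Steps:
$B = 11$ ($B = -3 + 14 = 11$)
$z = 828$ ($z = - 9 \left(-72 - 20\right) = \left(-9\right) \left(-92\right) = 828$)
$u{\left(X \right)} = \frac{1}{828 + X}$ ($u{\left(X \right)} = \frac{1}{X + 828} = \frac{1}{828 + X}$)
$u{\left(-25 \right)} + B \left(-20\right) 20 = \frac{1}{828 - 25} + 11 \left(-20\right) 20 = \frac{1}{803} - 4400 = - \frac{3533199}{803}$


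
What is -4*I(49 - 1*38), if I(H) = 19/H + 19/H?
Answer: -152/11 ≈ -13.818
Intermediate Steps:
I(H) = 38/H
-4*I(49 - 1*38) = -152/(49 - 1*38) = -152/(49 - 38) = -152/11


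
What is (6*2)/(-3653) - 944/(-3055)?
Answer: 20188/66035 ≈ 0.30572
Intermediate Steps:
(6*2)/(-3653) - 944/(-3055) = 12*(-1/3653) - 944*(-1/3055) = -12/3653 + 944/3055 = 20188/66035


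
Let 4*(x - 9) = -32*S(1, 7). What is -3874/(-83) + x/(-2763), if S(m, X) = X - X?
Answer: 1189235/25481 ≈ 46.671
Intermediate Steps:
S(m, X) = 0
x = 9 (x = 9 + (-32*0)/4 = 9 + (¼)*0 = 9 + 0 = 9)
-3874/(-83) + x/(-2763) = -3874/(-83) + 9/(-2763) = -3874*(-1/83) + 9*(-1/2763) = 3874/83 - 1/307 = 1189235/25481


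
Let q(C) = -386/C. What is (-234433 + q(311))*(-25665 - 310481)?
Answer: 24508085185154/311 ≈ 7.8804e+10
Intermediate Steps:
(-234433 + q(311))*(-25665 - 310481) = (-234433 - 386/311)*(-25665 - 310481) = (-234433 - 386*1/311)*(-336146) = (-234433 - 386/311)*(-336146) = -72909049/311*(-336146) = 24508085185154/311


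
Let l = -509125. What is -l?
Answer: 509125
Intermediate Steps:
-l = -1*(-509125) = 509125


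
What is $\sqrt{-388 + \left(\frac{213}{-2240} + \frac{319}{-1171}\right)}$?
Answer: $\frac{i \sqrt{41751563070455}}{327880} \approx 19.707 i$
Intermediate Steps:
$\sqrt{-388 + \left(\frac{213}{-2240} + \frac{319}{-1171}\right)} = \sqrt{-388 + \left(213 \left(- \frac{1}{2240}\right) + 319 \left(- \frac{1}{1171}\right)\right)} = \sqrt{-388 - \frac{963983}{2623040}} = \sqrt{- \frac{1018703503}{2623040}} = \frac{i \sqrt{41751563070455}}{327880}$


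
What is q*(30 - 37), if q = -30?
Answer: 210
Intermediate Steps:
q*(30 - 37) = -30*(30 - 37) = -30*(-7) = 210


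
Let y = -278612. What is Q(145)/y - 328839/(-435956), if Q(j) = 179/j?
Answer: 830287701671/1100754568465 ≈ 0.75429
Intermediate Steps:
Q(145)/y - 328839/(-435956) = (179/145)/(-278612) - 328839/(-435956) = (179*(1/145))*(-1/278612) - 328839*(-1/435956) = (179/145)*(-1/278612) + 328839/435956 = -179/40398740 + 328839/435956 = 830287701671/1100754568465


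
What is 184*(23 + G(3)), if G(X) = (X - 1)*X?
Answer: 5336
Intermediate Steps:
G(X) = X*(-1 + X) (G(X) = (-1 + X)*X = X*(-1 + X))
184*(23 + G(3)) = 184*(23 + 3*(-1 + 3)) = 184*(23 + 3*2) = 184*(23 + 6) = 184*29 = 5336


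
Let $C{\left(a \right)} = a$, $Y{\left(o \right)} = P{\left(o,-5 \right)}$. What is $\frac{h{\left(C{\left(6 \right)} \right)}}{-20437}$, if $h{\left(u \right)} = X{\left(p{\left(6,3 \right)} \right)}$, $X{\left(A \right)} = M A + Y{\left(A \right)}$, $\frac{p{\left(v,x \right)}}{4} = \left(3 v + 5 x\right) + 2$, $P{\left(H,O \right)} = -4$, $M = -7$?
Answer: $\frac{984}{20437} \approx 0.048148$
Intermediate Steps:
$p{\left(v,x \right)} = 8 + 12 v + 20 x$ ($p{\left(v,x \right)} = 4 \left(\left(3 v + 5 x\right) + 2\right) = 4 \left(2 + 3 v + 5 x\right) = 8 + 12 v + 20 x$)
$Y{\left(o \right)} = -4$
$X{\left(A \right)} = -4 - 7 A$ ($X{\left(A \right)} = - 7 A - 4 = -4 - 7 A$)
$h{\left(u \right)} = -984$ ($h{\left(u \right)} = -4 - 7 \left(8 + 12 \cdot 6 + 20 \cdot 3\right) = -4 - 7 \left(8 + 72 + 60\right) = -4 - 980 = -984$)
$\frac{h{\left(C{\left(6 \right)} \right)}}{-20437} = - \frac{984}{-20437} = \left(-984\right) \left(- \frac{1}{20437}\right) = \frac{984}{20437}$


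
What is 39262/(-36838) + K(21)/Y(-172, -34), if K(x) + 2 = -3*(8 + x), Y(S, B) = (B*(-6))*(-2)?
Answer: -6370157/7514952 ≈ -0.84766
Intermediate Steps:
Y(S, B) = 12*B (Y(S, B) = -6*B*(-2) = 12*B)
K(x) = -26 - 3*x (K(x) = -2 - 3*(8 + x) = -2 + (-24 - 3*x) = -26 - 3*x)
39262/(-36838) + K(21)/Y(-172, -34) = 39262/(-36838) + (-26 - 3*21)/((12*(-34))) = 39262*(-1/36838) + (-26 - 63)/(-408) = -19631/18419 - 89*(-1/408) = -19631/18419 + 89/408 = -6370157/7514952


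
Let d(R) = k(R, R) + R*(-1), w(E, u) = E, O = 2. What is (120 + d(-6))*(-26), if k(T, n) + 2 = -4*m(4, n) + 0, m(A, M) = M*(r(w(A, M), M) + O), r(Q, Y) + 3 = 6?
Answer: -6344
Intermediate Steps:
r(Q, Y) = 3 (r(Q, Y) = -3 + 6 = 3)
m(A, M) = 5*M (m(A, M) = M*(3 + 2) = M*5 = 5*M)
k(T, n) = -2 - 20*n (k(T, n) = -2 + (-20*n + 0) = -2 - 20*n)
d(R) = -2 - 21*R (d(R) = (-2 - 20*R) + R*(-1) = (-2 - 20*R) - R = -2 - 21*R)
(120 + d(-6))*(-26) = (120 + (-2 - 21*(-6)))*(-26) = (120 + (-2 + 126))*(-26) = (120 + 124)*(-26) = 244*(-26) = -6344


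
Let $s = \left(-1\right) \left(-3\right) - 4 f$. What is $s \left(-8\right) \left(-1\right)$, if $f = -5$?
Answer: $184$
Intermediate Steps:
$s = 23$ ($s = \left(-1\right) \left(-3\right) - -20 = 3 + 20 = 23$)
$s \left(-8\right) \left(-1\right) = 23 \left(-8\right) \left(-1\right) = \left(-184\right) \left(-1\right) = 184$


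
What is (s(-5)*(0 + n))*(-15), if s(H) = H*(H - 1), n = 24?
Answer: -10800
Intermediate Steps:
s(H) = H*(-1 + H)
(s(-5)*(0 + n))*(-15) = ((-5*(-1 - 5))*(0 + 24))*(-15) = (-5*(-6)*24)*(-15) = (30*24)*(-15) = 720*(-15) = -10800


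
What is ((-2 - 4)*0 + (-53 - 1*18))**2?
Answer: 5041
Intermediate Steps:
((-2 - 4)*0 + (-53 - 1*18))**2 = (-6*0 + (-53 - 18))**2 = (0 - 71)**2 = (-71)**2 = 5041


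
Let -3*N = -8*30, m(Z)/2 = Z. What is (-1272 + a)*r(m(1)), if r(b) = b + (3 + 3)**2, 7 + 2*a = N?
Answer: -46949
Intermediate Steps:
m(Z) = 2*Z
N = 80 (N = -(-8)*30/3 = -1/3*(-240) = 80)
a = 73/2 (a = -7/2 + (1/2)*80 = -7/2 + 40 = 73/2 ≈ 36.500)
r(b) = 36 + b (r(b) = b + 6**2 = b + 36 = 36 + b)
(-1272 + a)*r(m(1)) = (-1272 + 73/2)*(36 + 2*1) = -2471*(36 + 2)/2 = -2471/2*38 = -46949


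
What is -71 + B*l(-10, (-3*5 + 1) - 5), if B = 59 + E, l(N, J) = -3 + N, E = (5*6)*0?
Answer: -838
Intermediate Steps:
E = 0 (E = 30*0 = 0)
B = 59 (B = 59 + 0 = 59)
-71 + B*l(-10, (-3*5 + 1) - 5) = -71 + 59*(-3 - 10) = -71 + 59*(-13) = -71 - 767 = -838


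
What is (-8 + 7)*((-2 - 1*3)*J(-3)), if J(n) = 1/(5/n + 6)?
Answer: 15/13 ≈ 1.1538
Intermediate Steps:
J(n) = 1/(6 + 5/n)
(-8 + 7)*((-2 - 1*3)*J(-3)) = (-8 + 7)*((-2 - 1*3)*(-3/(5 + 6*(-3)))) = -(-2 - 3)*(-3/(5 - 18)) = -(-5)*(-3/(-13)) = -(-5)*(-3*(-1/13)) = -(-5)*3/13 = -1*(-15/13) = 15/13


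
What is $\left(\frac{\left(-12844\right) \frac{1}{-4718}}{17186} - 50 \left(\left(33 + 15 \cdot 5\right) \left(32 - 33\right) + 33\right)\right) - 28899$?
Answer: $- \frac{39214810304}{1559299} \approx -25149.0$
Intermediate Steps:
$\left(\frac{\left(-12844\right) \frac{1}{-4718}}{17186} - 50 \left(\left(33 + 15 \cdot 5\right) \left(32 - 33\right) + 33\right)\right) - 28899 = \left(\left(-12844\right) \left(- \frac{1}{4718}\right) \frac{1}{17186} - 50 \left(\left(33 + 75\right) \left(-1\right) + 33\right)\right) - 28899 = \left(\frac{6422}{2359} \cdot \frac{1}{17186} - 50 \left(108 \left(-1\right) + 33\right)\right) - 28899 = \left(\frac{247}{1559299} - 50 \left(-108 + 33\right)\right) - 28899 = \left(\frac{247}{1559299} - 50 \left(-75\right)\right) - 28899 = \left(\frac{247}{1559299} - -3750\right) - 28899 = \left(\frac{247}{1559299} + 3750\right) - 28899 = \frac{5847371497}{1559299} - 28899 = - \frac{39214810304}{1559299}$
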